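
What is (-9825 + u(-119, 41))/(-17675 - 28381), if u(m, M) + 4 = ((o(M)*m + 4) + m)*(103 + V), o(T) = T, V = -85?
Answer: 99721/46056 ≈ 2.1652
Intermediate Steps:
u(m, M) = 68 + 18*m + 18*M*m (u(m, M) = -4 + ((M*m + 4) + m)*(103 - 85) = -4 + ((4 + M*m) + m)*18 = -4 + (4 + m + M*m)*18 = -4 + (72 + 18*m + 18*M*m) = 68 + 18*m + 18*M*m)
(-9825 + u(-119, 41))/(-17675 - 28381) = (-9825 + (68 + 18*(-119) + 18*41*(-119)))/(-17675 - 28381) = (-9825 + (68 - 2142 - 87822))/(-46056) = (-9825 - 89896)*(-1/46056) = -99721*(-1/46056) = 99721/46056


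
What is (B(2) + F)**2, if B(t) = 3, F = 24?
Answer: 729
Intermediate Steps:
(B(2) + F)**2 = (3 + 24)**2 = 27**2 = 729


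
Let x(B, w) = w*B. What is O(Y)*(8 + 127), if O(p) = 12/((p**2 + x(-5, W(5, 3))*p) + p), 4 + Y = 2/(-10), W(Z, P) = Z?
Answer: 4500/329 ≈ 13.678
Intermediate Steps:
x(B, w) = B*w
Y = -21/5 (Y = -4 + 2/(-10) = -4 + 2*(-1/10) = -4 - 1/5 = -21/5 ≈ -4.2000)
O(p) = 12/(p**2 - 24*p) (O(p) = 12/((p**2 + (-5*5)*p) + p) = 12/((p**2 - 25*p) + p) = 12/(p**2 - 24*p))
O(Y)*(8 + 127) = (12/((-21/5)*(-24 - 21/5)))*(8 + 127) = (12*(-5/21)/(-141/5))*135 = (12*(-5/21)*(-5/141))*135 = (100/987)*135 = 4500/329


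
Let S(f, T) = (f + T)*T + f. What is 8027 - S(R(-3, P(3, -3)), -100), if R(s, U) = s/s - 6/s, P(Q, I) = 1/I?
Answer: -1676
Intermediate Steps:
R(s, U) = 1 - 6/s
S(f, T) = f + T*(T + f) (S(f, T) = (T + f)*T + f = T*(T + f) + f = f + T*(T + f))
8027 - S(R(-3, P(3, -3)), -100) = 8027 - ((-6 - 3)/(-3) + (-100)**2 - 100*(-6 - 3)/(-3)) = 8027 - (-1/3*(-9) + 10000 - (-100)*(-9)/3) = 8027 - (3 + 10000 - 100*3) = 8027 - (3 + 10000 - 300) = 8027 - 1*9703 = 8027 - 9703 = -1676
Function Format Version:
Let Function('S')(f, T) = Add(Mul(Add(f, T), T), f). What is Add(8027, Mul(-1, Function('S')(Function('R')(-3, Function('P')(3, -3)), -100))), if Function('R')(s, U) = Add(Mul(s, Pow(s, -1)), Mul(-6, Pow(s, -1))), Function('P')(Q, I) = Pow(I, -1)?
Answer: -1676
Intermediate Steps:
Function('R')(s, U) = Add(1, Mul(-6, Pow(s, -1)))
Function('S')(f, T) = Add(f, Mul(T, Add(T, f))) (Function('S')(f, T) = Add(Mul(Add(T, f), T), f) = Add(Mul(T, Add(T, f)), f) = Add(f, Mul(T, Add(T, f))))
Add(8027, Mul(-1, Function('S')(Function('R')(-3, Function('P')(3, -3)), -100))) = Add(8027, Mul(-1, Add(Mul(Pow(-3, -1), Add(-6, -3)), Pow(-100, 2), Mul(-100, Mul(Pow(-3, -1), Add(-6, -3)))))) = Add(8027, Mul(-1, Add(Mul(Rational(-1, 3), -9), 10000, Mul(-100, Mul(Rational(-1, 3), -9))))) = Add(8027, Mul(-1, Add(3, 10000, Mul(-100, 3)))) = Add(8027, Mul(-1, Add(3, 10000, -300))) = Add(8027, Mul(-1, 9703)) = Add(8027, -9703) = -1676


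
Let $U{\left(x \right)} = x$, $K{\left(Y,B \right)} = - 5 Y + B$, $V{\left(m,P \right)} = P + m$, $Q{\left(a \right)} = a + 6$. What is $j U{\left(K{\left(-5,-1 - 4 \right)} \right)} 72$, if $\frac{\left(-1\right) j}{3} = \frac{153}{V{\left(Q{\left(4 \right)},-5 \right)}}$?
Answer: $-132192$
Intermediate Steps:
$Q{\left(a \right)} = 6 + a$
$K{\left(Y,B \right)} = B - 5 Y$
$j = - \frac{459}{5}$ ($j = - 3 \frac{153}{-5 + \left(6 + 4\right)} = - 3 \frac{153}{-5 + 10} = - 3 \cdot \frac{153}{5} = - 3 \cdot 153 \cdot \frac{1}{5} = \left(-3\right) \frac{153}{5} = - \frac{459}{5} \approx -91.8$)
$j U{\left(K{\left(-5,-1 - 4 \right)} \right)} 72 = - \frac{459 \left(\left(-1 - 4\right) - -25\right)}{5} \cdot 72 = - \frac{459 \left(\left(-1 - 4\right) + 25\right)}{5} \cdot 72 = - \frac{459 \left(-5 + 25\right)}{5} \cdot 72 = \left(- \frac{459}{5}\right) 20 \cdot 72 = \left(-1836\right) 72 = -132192$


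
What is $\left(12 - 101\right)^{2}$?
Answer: $7921$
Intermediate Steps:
$\left(12 - 101\right)^{2} = \left(-89\right)^{2} = 7921$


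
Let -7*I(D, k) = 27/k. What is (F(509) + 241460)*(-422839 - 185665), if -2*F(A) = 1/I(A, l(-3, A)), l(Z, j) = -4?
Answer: -3967084628624/27 ≈ -1.4693e+11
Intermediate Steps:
I(D, k) = -27/(7*k)
F(A) = -14/27 (F(A) = -1/(2*((-27/7/(-4)))) = -1/(2*((-27/7*(-¼)))) = -1/(2*27/28) = -½*28/27 = -14/27)
(F(509) + 241460)*(-422839 - 185665) = (-14/27 + 241460)*(-422839 - 185665) = (6519406/27)*(-608504) = -3967084628624/27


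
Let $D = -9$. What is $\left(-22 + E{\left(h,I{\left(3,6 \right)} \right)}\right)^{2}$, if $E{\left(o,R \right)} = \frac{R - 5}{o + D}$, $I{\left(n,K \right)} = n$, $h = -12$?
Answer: $\frac{211600}{441} \approx 479.82$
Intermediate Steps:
$E{\left(o,R \right)} = \frac{-5 + R}{-9 + o}$ ($E{\left(o,R \right)} = \frac{R - 5}{o - 9} = \frac{-5 + R}{-9 + o}$)
$\left(-22 + E{\left(h,I{\left(3,6 \right)} \right)}\right)^{2} = \left(-22 + \frac{-5 + 3}{-9 - 12}\right)^{2} = \left(-22 + \frac{1}{-21} \left(-2\right)\right)^{2} = \left(-22 - - \frac{2}{21}\right)^{2} = \left(-22 + \frac{2}{21}\right)^{2} = \left(- \frac{460}{21}\right)^{2} = \frac{211600}{441}$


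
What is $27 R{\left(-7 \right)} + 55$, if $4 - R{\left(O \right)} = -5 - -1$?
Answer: $271$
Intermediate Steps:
$R{\left(O \right)} = 8$ ($R{\left(O \right)} = 4 - \left(-5 - -1\right) = 4 - \left(-5 + 1\right) = 4 - -4 = 4 + 4 = 8$)
$27 R{\left(-7 \right)} + 55 = 27 \cdot 8 + 55 = 216 + 55 = 271$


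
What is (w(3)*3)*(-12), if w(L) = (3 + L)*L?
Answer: -648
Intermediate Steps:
w(L) = L*(3 + L)
(w(3)*3)*(-12) = ((3*(3 + 3))*3)*(-12) = ((3*6)*3)*(-12) = (18*3)*(-12) = 54*(-12) = -648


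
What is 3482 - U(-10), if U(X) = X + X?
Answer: 3502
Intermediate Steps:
U(X) = 2*X
3482 - U(-10) = 3482 - 2*(-10) = 3482 - 1*(-20) = 3482 + 20 = 3502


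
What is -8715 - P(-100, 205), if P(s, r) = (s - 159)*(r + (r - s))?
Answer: 123375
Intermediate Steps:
P(s, r) = (-159 + s)*(-s + 2*r)
-8715 - P(-100, 205) = -8715 - (-1*(-100)² - 318*205 + 159*(-100) + 2*205*(-100)) = -8715 - (-1*10000 - 65190 - 15900 - 41000) = -8715 - (-10000 - 65190 - 15900 - 41000) = -8715 - 1*(-132090) = -8715 + 132090 = 123375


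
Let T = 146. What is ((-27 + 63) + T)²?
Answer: 33124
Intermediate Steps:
((-27 + 63) + T)² = ((-27 + 63) + 146)² = (36 + 146)² = 182² = 33124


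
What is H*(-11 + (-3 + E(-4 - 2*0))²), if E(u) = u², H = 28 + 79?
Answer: 16906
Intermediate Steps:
H = 107
H*(-11 + (-3 + E(-4 - 2*0))²) = 107*(-11 + (-3 + (-4 - 2*0)²)²) = 107*(-11 + (-3 + (-4 + 0)²)²) = 107*(-11 + (-3 + (-4)²)²) = 107*(-11 + (-3 + 16)²) = 107*(-11 + 13²) = 107*(-11 + 169) = 107*158 = 16906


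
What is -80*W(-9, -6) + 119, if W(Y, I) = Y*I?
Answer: -4201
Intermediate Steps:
W(Y, I) = I*Y
-80*W(-9, -6) + 119 = -(-480)*(-9) + 119 = -80*54 + 119 = -4320 + 119 = -4201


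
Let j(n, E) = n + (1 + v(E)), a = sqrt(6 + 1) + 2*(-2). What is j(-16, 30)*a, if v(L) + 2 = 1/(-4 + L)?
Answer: 882/13 - 441*sqrt(7)/26 ≈ 22.970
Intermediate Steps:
v(L) = -2 + 1/(-4 + L)
a = -4 + sqrt(7) (a = sqrt(7) - 4 = -4 + sqrt(7) ≈ -1.3542)
j(n, E) = 1 + n + (9 - 2*E)/(-4 + E) (j(n, E) = n + (1 + (9 - 2*E)/(-4 + E)) = 1 + n + (9 - 2*E)/(-4 + E))
j(-16, 30)*a = ((5 - 1*30 - 4*(-16) + 30*(-16))/(-4 + 30))*(-4 + sqrt(7)) = ((5 - 30 + 64 - 480)/26)*(-4 + sqrt(7)) = ((1/26)*(-441))*(-4 + sqrt(7)) = -441*(-4 + sqrt(7))/26 = 882/13 - 441*sqrt(7)/26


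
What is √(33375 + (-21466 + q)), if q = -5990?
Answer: √5919 ≈ 76.935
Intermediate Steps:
√(33375 + (-21466 + q)) = √(33375 + (-21466 - 5990)) = √(33375 - 27456) = √5919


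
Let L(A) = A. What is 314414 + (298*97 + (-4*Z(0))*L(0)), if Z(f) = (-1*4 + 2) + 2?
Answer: 343320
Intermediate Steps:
Z(f) = 0 (Z(f) = (-4 + 2) + 2 = -2 + 2 = 0)
314414 + (298*97 + (-4*Z(0))*L(0)) = 314414 + (298*97 - 4*0*0) = 314414 + (28906 + 0*0) = 314414 + (28906 + 0) = 314414 + 28906 = 343320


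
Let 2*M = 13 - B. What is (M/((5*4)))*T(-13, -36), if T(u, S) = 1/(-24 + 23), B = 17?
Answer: ⅒ ≈ 0.10000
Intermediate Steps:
M = -2 (M = (13 - 1*17)/2 = (13 - 17)/2 = (½)*(-4) = -2)
T(u, S) = -1 (T(u, S) = 1/(-1) = -1)
(M/((5*4)))*T(-13, -36) = -2/(5*4)*(-1) = -2/20*(-1) = -2*1/20*(-1) = -⅒*(-1) = ⅒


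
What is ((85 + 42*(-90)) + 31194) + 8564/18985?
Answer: 522077079/18985 ≈ 27499.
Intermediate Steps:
((85 + 42*(-90)) + 31194) + 8564/18985 = ((85 - 3780) + 31194) + 8564*(1/18985) = (-3695 + 31194) + 8564/18985 = 27499 + 8564/18985 = 522077079/18985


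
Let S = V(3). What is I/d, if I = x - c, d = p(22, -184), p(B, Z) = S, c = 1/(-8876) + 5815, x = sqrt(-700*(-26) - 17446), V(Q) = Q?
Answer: -51613939/26628 + sqrt(754)/3 ≈ -1929.2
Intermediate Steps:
x = sqrt(754) (x = sqrt(18200 - 17446) = sqrt(754) ≈ 27.459)
S = 3
c = 51613939/8876 (c = -1/8876 + 5815 = 51613939/8876 ≈ 5815.0)
p(B, Z) = 3
d = 3
I = -51613939/8876 + sqrt(754) (I = sqrt(754) - 1*51613939/8876 = sqrt(754) - 51613939/8876 = -51613939/8876 + sqrt(754) ≈ -5787.5)
I/d = (-51613939/8876 + sqrt(754))/3 = (-51613939/8876 + sqrt(754))*(1/3) = -51613939/26628 + sqrt(754)/3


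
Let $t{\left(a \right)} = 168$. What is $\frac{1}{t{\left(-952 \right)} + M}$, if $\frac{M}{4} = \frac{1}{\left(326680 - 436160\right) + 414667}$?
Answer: $\frac{305187}{51271420} \approx 0.0059524$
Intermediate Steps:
$M = \frac{4}{305187}$ ($M = \frac{4}{\left(326680 - 436160\right) + 414667} = \frac{4}{-109480 + 414667} = \frac{4}{305187} \approx 1.3107 \cdot 10^{-5}$)
$\frac{1}{t{\left(-952 \right)} + M} = \frac{1}{168 + \frac{4}{305187}} = \frac{1}{\frac{51271420}{305187}} = \frac{305187}{51271420}$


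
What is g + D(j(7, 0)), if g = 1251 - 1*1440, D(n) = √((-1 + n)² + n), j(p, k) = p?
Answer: -189 + √43 ≈ -182.44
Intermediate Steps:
D(n) = √(n + (-1 + n)²)
g = -189 (g = 1251 - 1440 = -189)
g + D(j(7, 0)) = -189 + √(7 + (-1 + 7)²) = -189 + √(7 + 6²) = -189 + √(7 + 36) = -189 + √43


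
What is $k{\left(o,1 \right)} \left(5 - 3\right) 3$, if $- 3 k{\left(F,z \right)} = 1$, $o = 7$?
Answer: $-2$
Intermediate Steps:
$k{\left(F,z \right)} = - \frac{1}{3}$ ($k{\left(F,z \right)} = \left(- \frac{1}{3}\right) 1 = - \frac{1}{3}$)
$k{\left(o,1 \right)} \left(5 - 3\right) 3 = - \frac{\left(5 - 3\right) 3}{3} = - \frac{2 \cdot 3}{3} = \left(- \frac{1}{3}\right) 6 = -2$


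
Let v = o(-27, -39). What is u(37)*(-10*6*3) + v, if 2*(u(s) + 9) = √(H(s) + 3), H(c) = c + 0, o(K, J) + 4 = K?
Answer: 1589 - 180*√10 ≈ 1019.8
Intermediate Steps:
o(K, J) = -4 + K
H(c) = c
v = -31 (v = -4 - 27 = -31)
u(s) = -9 + √(3 + s)/2 (u(s) = -9 + √(s + 3)/2 = -9 + √(3 + s)/2)
u(37)*(-10*6*3) + v = (-9 + √(3 + 37)/2)*(-10*6*3) - 31 = (-9 + √40/2)*(-60*3) - 31 = (-9 + (2*√10)/2)*(-180) - 31 = (-9 + √10)*(-180) - 31 = (1620 - 180*√10) - 31 = 1589 - 180*√10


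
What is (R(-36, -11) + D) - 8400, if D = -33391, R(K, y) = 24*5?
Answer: -41671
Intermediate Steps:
R(K, y) = 120
(R(-36, -11) + D) - 8400 = (120 - 33391) - 8400 = -33271 - 8400 = -41671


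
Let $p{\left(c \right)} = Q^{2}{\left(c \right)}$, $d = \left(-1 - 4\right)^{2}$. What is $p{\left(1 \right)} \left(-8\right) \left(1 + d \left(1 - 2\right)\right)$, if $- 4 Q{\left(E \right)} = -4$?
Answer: $192$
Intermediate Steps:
$Q{\left(E \right)} = 1$ ($Q{\left(E \right)} = \left(- \frac{1}{4}\right) \left(-4\right) = 1$)
$d = 25$ ($d = \left(-5\right)^{2} = 25$)
$p{\left(c \right)} = 1$ ($p{\left(c \right)} = 1^{2} = 1$)
$p{\left(1 \right)} \left(-8\right) \left(1 + d \left(1 - 2\right)\right) = 1 \left(-8\right) \left(1 + 25 \left(1 - 2\right)\right) = - 8 \left(1 + 25 \left(-1\right)\right) = - 8 \left(1 - 25\right) = \left(-8\right) \left(-24\right) = 192$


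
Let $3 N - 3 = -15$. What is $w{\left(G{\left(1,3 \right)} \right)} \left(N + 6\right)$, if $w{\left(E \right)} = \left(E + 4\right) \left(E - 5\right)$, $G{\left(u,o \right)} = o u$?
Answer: $-28$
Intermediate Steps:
$w{\left(E \right)} = \left(-5 + E\right) \left(4 + E\right)$ ($w{\left(E \right)} = \left(4 + E\right) \left(-5 + E\right) = \left(-5 + E\right) \left(4 + E\right)$)
$N = -4$ ($N = 1 + \frac{1}{3} \left(-15\right) = 1 - 5 = -4$)
$w{\left(G{\left(1,3 \right)} \right)} \left(N + 6\right) = \left(-20 + \left(3 \cdot 1\right)^{2} - 3 \cdot 1\right) \left(-4 + 6\right) = \left(-20 + 3^{2} - 3\right) 2 = \left(-20 + 9 - 3\right) 2 = \left(-14\right) 2 = -28$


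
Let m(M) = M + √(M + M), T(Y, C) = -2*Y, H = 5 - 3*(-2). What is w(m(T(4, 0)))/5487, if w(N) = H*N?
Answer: -88/5487 + 44*I/5487 ≈ -0.016038 + 0.008019*I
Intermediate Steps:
H = 11 (H = 5 + 6 = 11)
m(M) = M + √2*√M (m(M) = M + √(2*M) = M + √2*√M)
w(N) = 11*N
w(m(T(4, 0)))/5487 = (11*(-2*4 + √2*√(-2*4)))/5487 = (11*(-8 + √2*√(-8)))*(1/5487) = (11*(-8 + √2*(2*I*√2)))*(1/5487) = (11*(-8 + 4*I))*(1/5487) = (-88 + 44*I)*(1/5487) = -88/5487 + 44*I/5487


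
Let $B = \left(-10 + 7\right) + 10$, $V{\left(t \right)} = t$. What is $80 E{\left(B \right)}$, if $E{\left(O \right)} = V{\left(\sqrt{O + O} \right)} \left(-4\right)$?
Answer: $- 320 \sqrt{14} \approx -1197.3$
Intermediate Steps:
$B = 7$ ($B = -3 + 10 = 7$)
$E{\left(O \right)} = - 4 \sqrt{2} \sqrt{O}$ ($E{\left(O \right)} = \sqrt{O + O} \left(-4\right) = \sqrt{2 O} \left(-4\right) = \sqrt{2} \sqrt{O} \left(-4\right) = - 4 \sqrt{2} \sqrt{O}$)
$80 E{\left(B \right)} = 80 \left(- 4 \sqrt{2} \sqrt{7}\right) = 80 \left(- 4 \sqrt{14}\right) = - 320 \sqrt{14}$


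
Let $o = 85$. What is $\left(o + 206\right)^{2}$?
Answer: $84681$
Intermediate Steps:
$\left(o + 206\right)^{2} = \left(85 + 206\right)^{2} = 291^{2} = 84681$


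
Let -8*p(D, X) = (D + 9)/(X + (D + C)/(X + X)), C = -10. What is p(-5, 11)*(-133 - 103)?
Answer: 2596/227 ≈ 11.436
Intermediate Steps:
p(D, X) = -(9 + D)/(8*(X + (-10 + D)/(2*X))) (p(D, X) = -(D + 9)/(8*(X + (D - 10)/(X + X))) = -(9 + D)/(8*(X + (-10 + D)/((2*X)))) = -(9 + D)/(8*(X + (-10 + D)*(1/(2*X)))) = -(9 + D)/(8*(X + (-10 + D)/(2*X))))
p(-5, 11)*(-133 - 103) = (-1*11*(9 - 5)/(-40 + 4*(-5) + 8*11²))*(-133 - 103) = -1*11*4/(-40 - 20 + 8*121)*(-236) = -1*11*4/(-40 - 20 + 968)*(-236) = -1*11*4/908*(-236) = -1*11*1/908*4*(-236) = -11/227*(-236) = 2596/227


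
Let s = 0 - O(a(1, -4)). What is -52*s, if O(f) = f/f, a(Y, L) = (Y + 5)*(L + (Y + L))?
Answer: 52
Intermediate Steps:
a(Y, L) = (5 + Y)*(Y + 2*L) (a(Y, L) = (5 + Y)*(L + (L + Y)) = (5 + Y)*(Y + 2*L))
O(f) = 1
s = -1 (s = 0 - 1*1 = 0 - 1 = -1)
-52*s = -52*(-1) = 52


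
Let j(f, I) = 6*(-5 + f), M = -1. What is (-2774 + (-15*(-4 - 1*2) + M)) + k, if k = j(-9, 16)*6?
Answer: -3189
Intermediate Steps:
j(f, I) = -30 + 6*f
k = -504 (k = (-30 + 6*(-9))*6 = (-30 - 54)*6 = -84*6 = -504)
(-2774 + (-15*(-4 - 1*2) + M)) + k = (-2774 + (-15*(-4 - 1*2) - 1)) - 504 = (-2774 + (-15*(-4 - 2) - 1)) - 504 = (-2774 + (-15*(-6) - 1)) - 504 = (-2774 + (90 - 1)) - 504 = (-2774 + 89) - 504 = -2685 - 504 = -3189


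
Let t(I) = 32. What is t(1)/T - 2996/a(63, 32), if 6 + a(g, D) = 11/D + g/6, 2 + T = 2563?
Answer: -245523232/396955 ≈ -618.52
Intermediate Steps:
T = 2561 (T = -2 + 2563 = 2561)
a(g, D) = -6 + 11/D + g/6 (a(g, D) = -6 + (11/D + g/6) = -6 + 11/D + g/6)
t(1)/T - 2996/a(63, 32) = 32/2561 - 2996/(-6 + 11/32 + (1/6)*63) = 32*(1/2561) - 2996/(-6 + 11*(1/32) + 21/2) = 32/2561 - 2996/(-6 + 11/32 + 21/2) = 32/2561 - 2996/155/32 = 32/2561 - 2996*32/155 = 32/2561 - 95872/155 = -245523232/396955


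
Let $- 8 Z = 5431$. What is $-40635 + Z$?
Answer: $- \frac{330511}{8} \approx -41314.0$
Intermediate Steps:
$Z = - \frac{5431}{8}$ ($Z = \left(- \frac{1}{8}\right) 5431 = - \frac{5431}{8} \approx -678.88$)
$-40635 + Z = -40635 - \frac{5431}{8} = - \frac{330511}{8}$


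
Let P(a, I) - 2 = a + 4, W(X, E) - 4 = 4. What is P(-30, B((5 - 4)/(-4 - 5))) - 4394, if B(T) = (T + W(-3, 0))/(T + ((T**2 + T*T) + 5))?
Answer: -4418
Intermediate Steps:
W(X, E) = 8 (W(X, E) = 4 + 4 = 8)
B(T) = (8 + T)/(5 + T + 2*T**2) (B(T) = (T + 8)/(T + ((T**2 + T*T) + 5)) = (8 + T)/(T + ((T**2 + T**2) + 5)) = (8 + T)/(T + (2*T**2 + 5)) = (8 + T)/(T + (5 + 2*T**2)) = (8 + T)/(5 + T + 2*T**2))
P(a, I) = 6 + a (P(a, I) = 2 + (a + 4) = 2 + (4 + a) = 6 + a)
P(-30, B((5 - 4)/(-4 - 5))) - 4394 = (6 - 30) - 4394 = -24 - 4394 = -4418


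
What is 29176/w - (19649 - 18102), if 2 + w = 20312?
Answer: -15695197/10155 ≈ -1545.6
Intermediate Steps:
w = 20310 (w = -2 + 20312 = 20310)
29176/w - (19649 - 18102) = 29176/20310 - (19649 - 18102) = 29176*(1/20310) - 1*1547 = 14588/10155 - 1547 = -15695197/10155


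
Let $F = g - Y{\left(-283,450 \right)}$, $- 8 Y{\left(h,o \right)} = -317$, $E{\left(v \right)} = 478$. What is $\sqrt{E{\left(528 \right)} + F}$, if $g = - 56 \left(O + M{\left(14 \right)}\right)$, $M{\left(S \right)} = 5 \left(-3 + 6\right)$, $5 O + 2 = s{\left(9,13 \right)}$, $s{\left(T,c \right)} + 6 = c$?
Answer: $\frac{i \sqrt{7322}}{4} \approx 21.392 i$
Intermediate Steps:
$s{\left(T,c \right)} = -6 + c$
$O = 1$ ($O = - \frac{2}{5} + \frac{-6 + 13}{5} = - \frac{2}{5} + \frac{1}{5} \cdot 7 = - \frac{2}{5} + \frac{7}{5} = 1$)
$Y{\left(h,o \right)} = \frac{317}{8}$ ($Y{\left(h,o \right)} = \left(- \frac{1}{8}\right) \left(-317\right) = \frac{317}{8}$)
$M{\left(S \right)} = 15$ ($M{\left(S \right)} = 5 \cdot 3 = 15$)
$g = -896$ ($g = - 56 \left(1 + 15\right) = \left(-56\right) 16 = -896$)
$F = - \frac{7485}{8}$ ($F = -896 - \frac{317}{8} = - \frac{7485}{8} \approx -935.63$)
$\sqrt{E{\left(528 \right)} + F} = \sqrt{478 - \frac{7485}{8}} = \sqrt{- \frac{3661}{8}} = \frac{i \sqrt{7322}}{4}$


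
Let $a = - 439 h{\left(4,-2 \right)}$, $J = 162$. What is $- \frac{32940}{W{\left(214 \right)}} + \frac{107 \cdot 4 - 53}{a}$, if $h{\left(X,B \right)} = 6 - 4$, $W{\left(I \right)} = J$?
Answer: $- \frac{536705}{2634} \approx -203.76$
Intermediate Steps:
$W{\left(I \right)} = 162$
$h{\left(X,B \right)} = 2$
$a = -878$ ($a = \left(-439\right) 2 = -878$)
$- \frac{32940}{W{\left(214 \right)}} + \frac{107 \cdot 4 - 53}{a} = - \frac{32940}{162} + \frac{107 \cdot 4 - 53}{-878} = \left(-32940\right) \frac{1}{162} + \left(428 - 53\right) \left(- \frac{1}{878}\right) = - \frac{610}{3} + 375 \left(- \frac{1}{878}\right) = - \frac{610}{3} - \frac{375}{878} = - \frac{536705}{2634}$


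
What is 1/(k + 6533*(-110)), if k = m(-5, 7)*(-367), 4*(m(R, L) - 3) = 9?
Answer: -4/2882227 ≈ -1.3878e-6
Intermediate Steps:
m(R, L) = 21/4 (m(R, L) = 3 + (1/4)*9 = 3 + 9/4 = 21/4)
k = -7707/4 (k = (21/4)*(-367) = -7707/4 ≈ -1926.8)
1/(k + 6533*(-110)) = 1/(-7707/4 + 6533*(-110)) = 1/(-7707/4 - 718630) = 1/(-2882227/4) = -4/2882227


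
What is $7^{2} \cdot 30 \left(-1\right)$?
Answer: $-1470$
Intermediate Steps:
$7^{2} \cdot 30 \left(-1\right) = 49 \cdot 30 \left(-1\right) = 1470 \left(-1\right) = -1470$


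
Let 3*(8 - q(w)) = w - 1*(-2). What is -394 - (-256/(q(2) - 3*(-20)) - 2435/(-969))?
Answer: -9512501/24225 ≈ -392.67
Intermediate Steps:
q(w) = 22/3 - w/3 (q(w) = 8 - (w - 1*(-2))/3 = 8 - (w + 2)/3 = 8 - (2 + w)/3 = 8 + (-2/3 - w/3) = 22/3 - w/3)
-394 - (-256/(q(2) - 3*(-20)) - 2435/(-969)) = -394 - (-256/((22/3 - 1/3*2) - 3*(-20)) - 2435/(-969)) = -394 - (-256/((22/3 - 2/3) + 60) - 2435*(-1/969)) = -394 - (-256/(20/3 + 60) + 2435/969) = -394 - (-256/200/3 + 2435/969) = -394 - (-256*3/200 + 2435/969) = -394 - (-96/25 + 2435/969) = -394 - 1*(-32149/24225) = -394 + 32149/24225 = -9512501/24225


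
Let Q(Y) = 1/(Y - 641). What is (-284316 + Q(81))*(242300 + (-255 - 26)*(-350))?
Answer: -5423725776465/56 ≈ -9.6852e+10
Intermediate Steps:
Q(Y) = 1/(-641 + Y)
(-284316 + Q(81))*(242300 + (-255 - 26)*(-350)) = (-284316 + 1/(-641 + 81))*(242300 + (-255 - 26)*(-350)) = (-284316 + 1/(-560))*(242300 - 281*(-350)) = (-284316 - 1/560)*(242300 + 98350) = -159216961/560*340650 = -5423725776465/56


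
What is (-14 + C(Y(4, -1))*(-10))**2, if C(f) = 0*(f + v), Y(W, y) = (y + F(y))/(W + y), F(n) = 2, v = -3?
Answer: 196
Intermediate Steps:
Y(W, y) = (2 + y)/(W + y) (Y(W, y) = (y + 2)/(W + y) = (2 + y)/(W + y))
C(f) = 0 (C(f) = 0*(f - 3) = 0*(-3 + f) = 0)
(-14 + C(Y(4, -1))*(-10))**2 = (-14 + 0*(-10))**2 = (-14 + 0)**2 = (-14)**2 = 196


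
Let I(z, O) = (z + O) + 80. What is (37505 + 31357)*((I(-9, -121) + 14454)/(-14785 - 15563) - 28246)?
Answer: -4919179992862/2529 ≈ -1.9451e+9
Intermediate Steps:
I(z, O) = 80 + O + z (I(z, O) = (O + z) + 80 = 80 + O + z)
(37505 + 31357)*((I(-9, -121) + 14454)/(-14785 - 15563) - 28246) = (37505 + 31357)*(((80 - 121 - 9) + 14454)/(-14785 - 15563) - 28246) = 68862*((-50 + 14454)/(-30348) - 28246) = 68862*(14404*(-1/30348) - 28246) = 68862*(-3601/7587 - 28246) = 68862*(-214306003/7587) = -4919179992862/2529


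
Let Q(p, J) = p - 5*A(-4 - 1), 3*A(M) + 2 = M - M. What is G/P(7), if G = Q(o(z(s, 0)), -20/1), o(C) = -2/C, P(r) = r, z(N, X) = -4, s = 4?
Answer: 23/42 ≈ 0.54762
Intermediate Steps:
A(M) = -⅔ (A(M) = -⅔ + (M - M)/3 = -⅔ + (⅓)*0 = -⅔ + 0 = -⅔)
Q(p, J) = 10/3 + p (Q(p, J) = p - 5*(-⅔) = p + 10/3 = 10/3 + p)
G = 23/6 (G = 10/3 - 2/(-4) = 10/3 - 2*(-¼) = 10/3 + ½ = 23/6 ≈ 3.8333)
G/P(7) = (23/6)/7 = (23/6)*(⅐) = 23/42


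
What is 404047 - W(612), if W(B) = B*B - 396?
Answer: 29899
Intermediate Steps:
W(B) = -396 + B**2 (W(B) = B**2 - 396 = -396 + B**2)
404047 - W(612) = 404047 - (-396 + 612**2) = 404047 - (-396 + 374544) = 404047 - 1*374148 = 404047 - 374148 = 29899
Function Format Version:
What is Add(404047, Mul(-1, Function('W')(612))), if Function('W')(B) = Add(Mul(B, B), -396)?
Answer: 29899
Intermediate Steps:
Function('W')(B) = Add(-396, Pow(B, 2)) (Function('W')(B) = Add(Pow(B, 2), -396) = Add(-396, Pow(B, 2)))
Add(404047, Mul(-1, Function('W')(612))) = Add(404047, Mul(-1, Add(-396, Pow(612, 2)))) = Add(404047, Mul(-1, Add(-396, 374544))) = Add(404047, Mul(-1, 374148)) = Add(404047, -374148) = 29899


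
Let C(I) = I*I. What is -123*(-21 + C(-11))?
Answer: -12300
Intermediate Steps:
C(I) = I**2
-123*(-21 + C(-11)) = -123*(-21 + (-11)**2) = -123*(-21 + 121) = -123*100 = -12300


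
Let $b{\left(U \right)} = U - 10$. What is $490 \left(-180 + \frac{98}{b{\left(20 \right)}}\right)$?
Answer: $-83398$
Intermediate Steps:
$b{\left(U \right)} = -10 + U$
$490 \left(-180 + \frac{98}{b{\left(20 \right)}}\right) = 490 \left(-180 + \frac{98}{-10 + 20}\right) = 490 \left(-180 + \frac{98}{10}\right) = 490 \left(-180 + 98 \cdot \frac{1}{10}\right) = 490 \left(-180 + \frac{49}{5}\right) = 490 \left(- \frac{851}{5}\right) = -83398$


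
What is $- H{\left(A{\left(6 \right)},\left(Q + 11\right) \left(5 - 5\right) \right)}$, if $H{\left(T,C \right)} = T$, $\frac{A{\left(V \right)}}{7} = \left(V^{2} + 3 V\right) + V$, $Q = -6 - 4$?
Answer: $-420$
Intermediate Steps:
$Q = -10$
$A{\left(V \right)} = 7 V^{2} + 28 V$ ($A{\left(V \right)} = 7 \left(\left(V^{2} + 3 V\right) + V\right) = 7 \left(V^{2} + 4 V\right) = 7 V^{2} + 28 V$)
$- H{\left(A{\left(6 \right)},\left(Q + 11\right) \left(5 - 5\right) \right)} = - 7 \cdot 6 \left(4 + 6\right) = - 7 \cdot 6 \cdot 10 = \left(-1\right) 420 = -420$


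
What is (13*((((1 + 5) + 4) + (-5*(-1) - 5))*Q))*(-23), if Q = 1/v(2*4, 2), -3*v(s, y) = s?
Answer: 4485/4 ≈ 1121.3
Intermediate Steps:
v(s, y) = -s/3
Q = -3/8 (Q = 1/(-2*4/3) = 1/(-⅓*8) = 1/(-8/3) = -3/8 ≈ -0.37500)
(13*((((1 + 5) + 4) + (-5*(-1) - 5))*Q))*(-23) = (13*((((1 + 5) + 4) + (-5*(-1) - 5))*(-3/8)))*(-23) = (13*(((6 + 4) + (5 - 5))*(-3/8)))*(-23) = (13*((10 + 0)*(-3/8)))*(-23) = (13*(10*(-3/8)))*(-23) = (13*(-15/4))*(-23) = -195/4*(-23) = 4485/4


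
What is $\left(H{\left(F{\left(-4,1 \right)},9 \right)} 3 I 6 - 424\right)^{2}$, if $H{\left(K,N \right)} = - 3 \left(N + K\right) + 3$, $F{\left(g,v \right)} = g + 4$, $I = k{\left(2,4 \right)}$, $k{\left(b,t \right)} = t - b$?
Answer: $1658944$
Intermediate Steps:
$I = 2$ ($I = 4 - 2 = 2$)
$F{\left(g,v \right)} = 4 + g$
$H{\left(K,N \right)} = 3 - 3 K - 3 N$ ($H{\left(K,N \right)} = - 3 \left(K + N\right) + 3 = \left(- 3 K - 3 N\right) + 3 = 3 - 3 K - 3 N$)
$\left(H{\left(F{\left(-4,1 \right)},9 \right)} 3 I 6 - 424\right)^{2} = \left(\left(3 - 3 \left(4 - 4\right) - 27\right) 3 \cdot 2 \cdot 6 - 424\right)^{2} = \left(\left(3 - 0 - 27\right) 6 \cdot 6 - 424\right)^{2} = \left(\left(3 + 0 - 27\right) 36 - 424\right)^{2} = \left(\left(-24\right) 36 - 424\right)^{2} = \left(-864 - 424\right)^{2} = \left(-1288\right)^{2} = 1658944$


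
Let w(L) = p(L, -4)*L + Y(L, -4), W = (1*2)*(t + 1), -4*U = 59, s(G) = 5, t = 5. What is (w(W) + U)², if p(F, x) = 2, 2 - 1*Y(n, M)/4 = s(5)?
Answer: 121/16 ≈ 7.5625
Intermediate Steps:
Y(n, M) = -12 (Y(n, M) = 8 - 4*5 = 8 - 20 = -12)
U = -59/4 (U = -¼*59 = -59/4 ≈ -14.750)
W = 12 (W = (1*2)*(5 + 1) = 2*6 = 12)
w(L) = -12 + 2*L (w(L) = 2*L - 12 = -12 + 2*L)
(w(W) + U)² = ((-12 + 2*12) - 59/4)² = ((-12 + 24) - 59/4)² = (12 - 59/4)² = (-11/4)² = 121/16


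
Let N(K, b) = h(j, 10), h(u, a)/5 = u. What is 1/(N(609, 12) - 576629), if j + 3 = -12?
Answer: -1/576704 ≈ -1.7340e-6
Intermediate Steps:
j = -15 (j = -3 - 12 = -15)
h(u, a) = 5*u
N(K, b) = -75 (N(K, b) = 5*(-15) = -75)
1/(N(609, 12) - 576629) = 1/(-75 - 576629) = 1/(-576704) = -1/576704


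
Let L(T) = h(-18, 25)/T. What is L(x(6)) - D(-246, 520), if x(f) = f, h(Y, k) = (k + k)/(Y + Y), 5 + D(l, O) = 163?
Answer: -17089/108 ≈ -158.23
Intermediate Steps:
D(l, O) = 158 (D(l, O) = -5 + 163 = 158)
h(Y, k) = k/Y (h(Y, k) = (2*k)/((2*Y)) = (2*k)*(1/(2*Y)) = k/Y)
L(T) = -25/(18*T) (L(T) = (25/(-18))/T = (25*(-1/18))/T = -25/(18*T))
L(x(6)) - D(-246, 520) = -25/18/6 - 1*158 = -25/18*⅙ - 158 = -25/108 - 158 = -17089/108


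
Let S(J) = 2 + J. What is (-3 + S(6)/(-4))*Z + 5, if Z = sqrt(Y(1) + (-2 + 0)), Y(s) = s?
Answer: 5 - 5*I ≈ 5.0 - 5.0*I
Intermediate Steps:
Z = I (Z = sqrt(1 + (-2 + 0)) = sqrt(1 - 2) = sqrt(-1) = I ≈ 1.0*I)
(-3 + S(6)/(-4))*Z + 5 = (-3 + (2 + 6)/(-4))*I + 5 = (-3 + 8*(-1/4))*I + 5 = (-3 - 2)*I + 5 = -5*I + 5 = 5 - 5*I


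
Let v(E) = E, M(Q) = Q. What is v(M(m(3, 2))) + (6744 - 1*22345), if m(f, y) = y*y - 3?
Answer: -15600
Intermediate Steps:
m(f, y) = -3 + y² (m(f, y) = y² - 3 = -3 + y²)
v(M(m(3, 2))) + (6744 - 1*22345) = (-3 + 2²) + (6744 - 1*22345) = (-3 + 4) + (6744 - 22345) = 1 - 15601 = -15600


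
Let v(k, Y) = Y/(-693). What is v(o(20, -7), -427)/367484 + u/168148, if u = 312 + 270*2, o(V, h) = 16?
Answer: 7751699365/1529344565892 ≈ 0.0050686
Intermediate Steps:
u = 852 (u = 312 + 540 = 852)
v(k, Y) = -Y/693 (v(k, Y) = Y*(-1/693) = -Y/693)
v(o(20, -7), -427)/367484 + u/168148 = -1/693*(-427)/367484 + 852/168148 = (61/99)*(1/367484) + 852*(1/168148) = 61/36380916 + 213/42037 = 7751699365/1529344565892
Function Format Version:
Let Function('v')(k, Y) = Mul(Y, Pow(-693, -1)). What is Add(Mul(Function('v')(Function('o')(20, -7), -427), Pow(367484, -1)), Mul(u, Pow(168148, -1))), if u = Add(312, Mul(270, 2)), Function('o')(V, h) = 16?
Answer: Rational(7751699365, 1529344565892) ≈ 0.0050686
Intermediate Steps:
u = 852 (u = Add(312, 540) = 852)
Function('v')(k, Y) = Mul(Rational(-1, 693), Y) (Function('v')(k, Y) = Mul(Y, Rational(-1, 693)) = Mul(Rational(-1, 693), Y))
Add(Mul(Function('v')(Function('o')(20, -7), -427), Pow(367484, -1)), Mul(u, Pow(168148, -1))) = Add(Mul(Mul(Rational(-1, 693), -427), Pow(367484, -1)), Mul(852, Pow(168148, -1))) = Add(Mul(Rational(61, 99), Rational(1, 367484)), Mul(852, Rational(1, 168148))) = Add(Rational(61, 36380916), Rational(213, 42037)) = Rational(7751699365, 1529344565892)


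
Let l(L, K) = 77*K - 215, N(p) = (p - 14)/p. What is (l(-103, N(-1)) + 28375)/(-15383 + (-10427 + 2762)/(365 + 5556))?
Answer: -173574115/91090408 ≈ -1.9055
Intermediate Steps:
N(p) = (-14 + p)/p
l(L, K) = -215 + 77*K
(l(-103, N(-1)) + 28375)/(-15383 + (-10427 + 2762)/(365 + 5556)) = ((-215 + 77*((-14 - 1)/(-1))) + 28375)/(-15383 + (-10427 + 2762)/(365 + 5556)) = ((-215 + 77*(-1*(-15))) + 28375)/(-15383 - 7665/5921) = ((-215 + 77*15) + 28375)/(-15383 - 7665*1/5921) = ((-215 + 1155) + 28375)/(-15383 - 7665/5921) = (940 + 28375)/(-91090408/5921) = 29315*(-5921/91090408) = -173574115/91090408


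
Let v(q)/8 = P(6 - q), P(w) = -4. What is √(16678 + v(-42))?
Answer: √16646 ≈ 129.02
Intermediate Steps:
v(q) = -32 (v(q) = 8*(-4) = -32)
√(16678 + v(-42)) = √(16678 - 32) = √16646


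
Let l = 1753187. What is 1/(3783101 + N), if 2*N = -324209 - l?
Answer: 1/2744403 ≈ 3.6438e-7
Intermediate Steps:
N = -1038698 (N = (-324209 - 1*1753187)/2 = (-324209 - 1753187)/2 = (1/2)*(-2077396) = -1038698)
1/(3783101 + N) = 1/(3783101 - 1038698) = 1/2744403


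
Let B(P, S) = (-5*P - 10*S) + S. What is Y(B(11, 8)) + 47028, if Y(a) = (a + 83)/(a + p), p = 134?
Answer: 329152/7 ≈ 47022.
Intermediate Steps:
B(P, S) = -9*S - 5*P (B(P, S) = (-10*S - 5*P) + S = -9*S - 5*P)
Y(a) = (83 + a)/(134 + a) (Y(a) = (a + 83)/(a + 134) = (83 + a)/(134 + a))
Y(B(11, 8)) + 47028 = (83 + (-9*8 - 5*11))/(134 + (-9*8 - 5*11)) + 47028 = (83 + (-72 - 55))/(134 + (-72 - 55)) + 47028 = (83 - 127)/(134 - 127) + 47028 = -44/7 + 47028 = 329152/7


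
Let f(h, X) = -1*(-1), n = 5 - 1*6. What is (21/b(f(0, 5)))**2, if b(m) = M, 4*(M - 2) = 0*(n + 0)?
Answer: 441/4 ≈ 110.25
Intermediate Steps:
n = -1 (n = 5 - 6 = -1)
M = 2 (M = 2 + (0*(-1 + 0))/4 = 2 + (0*(-1))/4 = 2 + (1/4)*0 = 2 + 0 = 2)
f(h, X) = 1
b(m) = 2
(21/b(f(0, 5)))**2 = (21/2)**2 = 441/4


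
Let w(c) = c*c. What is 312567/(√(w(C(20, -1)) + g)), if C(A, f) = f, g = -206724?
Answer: -312567*I*√206723/206723 ≈ -687.46*I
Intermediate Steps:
w(c) = c²
312567/(√(w(C(20, -1)) + g)) = 312567/(√((-1)² - 206724)) = 312567/(√(1 - 206724)) = 312567/(√(-206723)) = 312567/((I*√206723)) = 312567*(-I*√206723/206723) = -312567*I*√206723/206723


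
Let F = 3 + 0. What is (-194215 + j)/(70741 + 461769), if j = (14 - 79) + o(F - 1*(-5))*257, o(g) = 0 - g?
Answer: -98168/266255 ≈ -0.36870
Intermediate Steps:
F = 3
o(g) = -g
j = -2121 (j = (14 - 79) - (3 - 1*(-5))*257 = -65 - (3 + 5)*257 = -65 - 1*8*257 = -65 - 8*257 = -65 - 2056 = -2121)
(-194215 + j)/(70741 + 461769) = (-194215 - 2121)/(70741 + 461769) = -196336/532510 = -196336*1/532510 = -98168/266255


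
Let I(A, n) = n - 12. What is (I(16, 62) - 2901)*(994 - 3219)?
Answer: 6343475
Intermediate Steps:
I(A, n) = -12 + n
(I(16, 62) - 2901)*(994 - 3219) = ((-12 + 62) - 2901)*(994 - 3219) = (50 - 2901)*(-2225) = -2851*(-2225) = 6343475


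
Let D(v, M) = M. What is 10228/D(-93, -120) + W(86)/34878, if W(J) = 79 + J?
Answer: -7431508/87195 ≈ -85.229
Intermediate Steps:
10228/D(-93, -120) + W(86)/34878 = 10228/(-120) + (79 + 86)/34878 = 10228*(-1/120) + 165*(1/34878) = -2557/30 + 55/11626 = -7431508/87195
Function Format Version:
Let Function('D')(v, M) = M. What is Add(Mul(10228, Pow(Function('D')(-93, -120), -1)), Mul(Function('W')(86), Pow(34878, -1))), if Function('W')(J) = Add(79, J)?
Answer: Rational(-7431508, 87195) ≈ -85.229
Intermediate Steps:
Add(Mul(10228, Pow(Function('D')(-93, -120), -1)), Mul(Function('W')(86), Pow(34878, -1))) = Add(Mul(10228, Pow(-120, -1)), Mul(Add(79, 86), Pow(34878, -1))) = Add(Mul(10228, Rational(-1, 120)), Mul(165, Rational(1, 34878))) = Add(Rational(-2557, 30), Rational(55, 11626)) = Rational(-7431508, 87195)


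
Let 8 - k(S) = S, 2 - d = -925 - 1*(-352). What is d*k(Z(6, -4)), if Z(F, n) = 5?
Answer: 1725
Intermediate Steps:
d = 575 (d = 2 - (-925 - 1*(-352)) = 2 - (-925 + 352) = 2 - 1*(-573) = 2 + 573 = 575)
k(S) = 8 - S
d*k(Z(6, -4)) = 575*(8 - 1*5) = 575*(8 - 5) = 575*3 = 1725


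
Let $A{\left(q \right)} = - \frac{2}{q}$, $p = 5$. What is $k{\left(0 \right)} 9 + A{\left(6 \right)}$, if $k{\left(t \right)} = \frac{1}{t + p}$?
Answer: $\frac{22}{15} \approx 1.4667$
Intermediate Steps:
$k{\left(t \right)} = \frac{1}{5 + t}$ ($k{\left(t \right)} = \frac{1}{t + 5} = \frac{1}{5 + t}$)
$k{\left(0 \right)} 9 + A{\left(6 \right)} = \frac{1}{5 + 0} \cdot 9 - \frac{2}{6} = \frac{1}{5} \cdot 9 - \frac{1}{3} = \frac{9}{5} - \frac{1}{3} = \frac{22}{15}$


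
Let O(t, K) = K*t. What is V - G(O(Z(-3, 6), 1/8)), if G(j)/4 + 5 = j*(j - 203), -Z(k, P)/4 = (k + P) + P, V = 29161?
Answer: 25446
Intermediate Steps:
Z(k, P) = -8*P - 4*k (Z(k, P) = -4*((k + P) + P) = -4*((P + k) + P) = -4*(k + 2*P) = -8*P - 4*k)
G(j) = -20 + 4*j*(-203 + j) (G(j) = -20 + 4*(j*(j - 203)) = -20 + 4*(j*(-203 + j)) = -20 + 4*j*(-203 + j))
V - G(O(Z(-3, 6), 1/8)) = 29161 - (-20 - 812*1/8*(-8*6 - 4*(-3)) + 4*((1/8)*(-8*6 - 4*(-3)))²) = 29161 - (-20 - 812*1*(⅛)*(-48 + 12) + 4*((1*(⅛))*(-48 + 12))²) = 29161 - (-20 - 203*(-36)/2 + 4*((⅛)*(-36))²) = 29161 - (-20 - 812*(-9/2) + 4*(-9/2)²) = 29161 - (-20 + 3654 + 4*(81/4)) = 29161 - (-20 + 3654 + 81) = 29161 - 1*3715 = 29161 - 3715 = 25446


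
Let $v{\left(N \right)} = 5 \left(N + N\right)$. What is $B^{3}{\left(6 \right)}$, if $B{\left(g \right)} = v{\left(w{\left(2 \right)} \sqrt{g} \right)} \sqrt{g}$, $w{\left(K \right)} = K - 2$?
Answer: $0$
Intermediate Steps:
$w{\left(K \right)} = -2 + K$
$v{\left(N \right)} = 10 N$ ($v{\left(N \right)} = 5 \cdot 2 N = 10 N$)
$B{\left(g \right)} = 0$ ($B{\left(g \right)} = 10 \left(-2 + 2\right) \sqrt{g} \sqrt{g} = 10 \cdot 0 \sqrt{g} \sqrt{g} = 10 \cdot 0 \sqrt{g} = 0 \sqrt{g} = 0$)
$B^{3}{\left(6 \right)} = 0^{3} = 0$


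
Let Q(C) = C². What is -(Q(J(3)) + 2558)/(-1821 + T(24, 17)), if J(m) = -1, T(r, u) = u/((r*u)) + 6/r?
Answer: 61416/43697 ≈ 1.4055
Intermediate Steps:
T(r, u) = 7/r (T(r, u) = u*(1/(r*u)) + 6/r = 1/r + 6/r = 7/r)
-(Q(J(3)) + 2558)/(-1821 + T(24, 17)) = -((-1)² + 2558)/(-1821 + 7/24) = -(1 + 2558)/(-1821 + 7*(1/24)) = -2559/(-1821 + 7/24) = -2559/(-43697/24) = -2559*(-24)/43697 = -1*(-61416/43697) = 61416/43697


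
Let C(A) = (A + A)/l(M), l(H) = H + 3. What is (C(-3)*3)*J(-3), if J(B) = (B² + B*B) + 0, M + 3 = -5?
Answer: 324/5 ≈ 64.800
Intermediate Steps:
M = -8 (M = -3 - 5 = -8)
l(H) = 3 + H
J(B) = 2*B² (J(B) = (B² + B²) + 0 = 2*B² + 0 = 2*B²)
C(A) = -2*A/5 (C(A) = (A + A)/(3 - 8) = (2*A)/(-5) = (2*A)*(-⅕) = -2*A/5)
(C(-3)*3)*J(-3) = (-⅖*(-3)*3)*(2*(-3)²) = ((6/5)*3)*(2*9) = (18/5)*18 = 324/5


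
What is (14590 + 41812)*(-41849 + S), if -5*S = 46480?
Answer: -2884680290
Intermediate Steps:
S = -9296 (S = -⅕*46480 = -9296)
(14590 + 41812)*(-41849 + S) = (14590 + 41812)*(-41849 - 9296) = 56402*(-51145) = -2884680290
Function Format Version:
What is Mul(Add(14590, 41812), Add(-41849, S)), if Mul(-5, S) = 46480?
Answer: -2884680290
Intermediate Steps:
S = -9296 (S = Mul(Rational(-1, 5), 46480) = -9296)
Mul(Add(14590, 41812), Add(-41849, S)) = Mul(Add(14590, 41812), Add(-41849, -9296)) = Mul(56402, -51145) = -2884680290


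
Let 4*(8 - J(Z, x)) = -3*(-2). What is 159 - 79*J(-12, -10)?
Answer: -709/2 ≈ -354.50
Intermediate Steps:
J(Z, x) = 13/2 (J(Z, x) = 8 - (-3)*(-2)/4 = 8 - 1/4*6 = 8 - 3/2 = 13/2)
159 - 79*J(-12, -10) = 159 - 79*13/2 = 159 - 1027/2 = -709/2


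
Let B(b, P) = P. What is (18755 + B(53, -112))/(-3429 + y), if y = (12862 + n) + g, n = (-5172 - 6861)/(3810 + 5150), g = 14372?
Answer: 23863040/30468681 ≈ 0.78320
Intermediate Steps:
n = -1719/1280 (n = -12033/8960 = -12033*1/8960 = -1719/1280 ≈ -1.3430)
y = 34857801/1280 (y = (12862 - 1719/1280) + 14372 = 16461641/1280 + 14372 = 34857801/1280 ≈ 27233.)
(18755 + B(53, -112))/(-3429 + y) = (18755 - 112)/(-3429 + 34857801/1280) = 18643/(30468681/1280) = 18643*(1280/30468681) = 23863040/30468681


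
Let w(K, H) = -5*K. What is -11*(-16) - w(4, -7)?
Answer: 196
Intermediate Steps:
-11*(-16) - w(4, -7) = -11*(-16) - (-5)*4 = 176 - 1*(-20) = 176 + 20 = 196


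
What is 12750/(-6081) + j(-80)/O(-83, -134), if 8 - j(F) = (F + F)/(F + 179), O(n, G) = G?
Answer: -29155102/13445091 ≈ -2.1685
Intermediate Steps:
j(F) = 8 - 2*F/(179 + F) (j(F) = 8 - (F + F)/(F + 179) = 8 - 2*F/(179 + F))
12750/(-6081) + j(-80)/O(-83, -134) = 12750/(-6081) + (2*(716 + 3*(-80))/(179 - 80))/(-134) = 12750*(-1/6081) + (2*(716 - 240)/99)*(-1/134) = -4250/2027 + (2*(1/99)*476)*(-1/134) = -4250/2027 + (952/99)*(-1/134) = -4250/2027 - 476/6633 = -29155102/13445091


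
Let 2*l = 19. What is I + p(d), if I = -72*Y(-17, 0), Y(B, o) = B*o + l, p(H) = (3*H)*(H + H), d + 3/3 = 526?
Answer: 1653066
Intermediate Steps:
l = 19/2 (l = (½)*19 = 19/2 ≈ 9.5000)
d = 525 (d = -1 + 526 = 525)
p(H) = 6*H² (p(H) = (3*H)*(2*H) = 6*H²)
Y(B, o) = 19/2 + B*o (Y(B, o) = B*o + 19/2 = 19/2 + B*o)
I = -684 (I = -72*(19/2 - 17*0) = -72*(19/2 + 0) = -72*19/2 = -684)
I + p(d) = -684 + 6*525² = -684 + 6*275625 = -684 + 1653750 = 1653066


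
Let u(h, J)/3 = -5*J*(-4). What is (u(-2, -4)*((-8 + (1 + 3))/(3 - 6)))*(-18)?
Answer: 5760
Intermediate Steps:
u(h, J) = 60*J (u(h, J) = 3*(-5*J*(-4)) = 3*(20*J) = 60*J)
(u(-2, -4)*((-8 + (1 + 3))/(3 - 6)))*(-18) = ((60*(-4))*((-8 + (1 + 3))/(3 - 6)))*(-18) = -240*(-8 + 4)/(-3)*(-18) = -(-960)*(-1)/3*(-18) = -240*4/3*(-18) = -320*(-18) = 5760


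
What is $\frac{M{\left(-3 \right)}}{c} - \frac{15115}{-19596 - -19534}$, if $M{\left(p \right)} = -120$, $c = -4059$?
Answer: $\frac{20453075}{83886} \approx 243.82$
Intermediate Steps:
$\frac{M{\left(-3 \right)}}{c} - \frac{15115}{-19596 - -19534} = - \frac{120}{-4059} - \frac{15115}{-19596 - -19534} = \left(-120\right) \left(- \frac{1}{4059}\right) - \frac{15115}{-19596 + 19534} = \frac{40}{1353} - \frac{15115}{-62} = \frac{40}{1353} - - \frac{15115}{62} = \frac{40}{1353} + \frac{15115}{62} = \frac{20453075}{83886}$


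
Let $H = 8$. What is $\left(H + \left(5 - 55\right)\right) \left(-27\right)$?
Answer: $1134$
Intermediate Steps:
$\left(H + \left(5 - 55\right)\right) \left(-27\right) = \left(8 + \left(5 - 55\right)\right) \left(-27\right) = \left(8 - 50\right) \left(-27\right) = \left(-42\right) \left(-27\right) = 1134$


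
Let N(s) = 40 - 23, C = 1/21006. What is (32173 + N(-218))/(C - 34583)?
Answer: -676183140/726450497 ≈ -0.93080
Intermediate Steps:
C = 1/21006 ≈ 4.7605e-5
N(s) = 17
(32173 + N(-218))/(C - 34583) = (32173 + 17)/(1/21006 - 34583) = 32190/(-726450497/21006) = 32190*(-21006/726450497) = -676183140/726450497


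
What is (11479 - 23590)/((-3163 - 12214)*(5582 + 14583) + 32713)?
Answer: 4037/103348164 ≈ 3.9062e-5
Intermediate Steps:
(11479 - 23590)/((-3163 - 12214)*(5582 + 14583) + 32713) = -12111/(-15377*20165 + 32713) = -12111/(-310077205 + 32713) = -12111/(-310044492) = -12111*(-1/310044492) = 4037/103348164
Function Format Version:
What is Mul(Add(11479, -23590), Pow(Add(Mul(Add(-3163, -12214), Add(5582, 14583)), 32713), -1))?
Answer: Rational(4037, 103348164) ≈ 3.9062e-5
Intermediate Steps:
Mul(Add(11479, -23590), Pow(Add(Mul(Add(-3163, -12214), Add(5582, 14583)), 32713), -1)) = Mul(-12111, Pow(Add(Mul(-15377, 20165), 32713), -1)) = Mul(-12111, Pow(Add(-310077205, 32713), -1)) = Mul(-12111, Pow(-310044492, -1)) = Mul(-12111, Rational(-1, 310044492)) = Rational(4037, 103348164)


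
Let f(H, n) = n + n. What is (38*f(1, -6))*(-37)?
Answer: 16872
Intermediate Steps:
f(H, n) = 2*n
(38*f(1, -6))*(-37) = (38*(2*(-6)))*(-37) = (38*(-12))*(-37) = -456*(-37) = 16872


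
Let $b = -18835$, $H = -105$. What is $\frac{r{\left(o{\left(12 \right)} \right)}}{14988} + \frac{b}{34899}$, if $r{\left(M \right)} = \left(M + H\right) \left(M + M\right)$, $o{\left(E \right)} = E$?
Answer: $- \frac{30016129}{43588851} \approx -0.68862$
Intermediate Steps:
$r{\left(M \right)} = 2 M \left(-105 + M\right)$ ($r{\left(M \right)} = \left(M - 105\right) \left(M + M\right) = \left(-105 + M\right) 2 M = 2 M \left(-105 + M\right)$)
$\frac{r{\left(o{\left(12 \right)} \right)}}{14988} + \frac{b}{34899} = \frac{2 \cdot 12 \left(-105 + 12\right)}{14988} - \frac{18835}{34899} = 2 \cdot 12 \left(-93\right) \frac{1}{14988} - \frac{18835}{34899} = \left(-2232\right) \frac{1}{14988} - \frac{18835}{34899} = - \frac{186}{1249} - \frac{18835}{34899} = - \frac{30016129}{43588851}$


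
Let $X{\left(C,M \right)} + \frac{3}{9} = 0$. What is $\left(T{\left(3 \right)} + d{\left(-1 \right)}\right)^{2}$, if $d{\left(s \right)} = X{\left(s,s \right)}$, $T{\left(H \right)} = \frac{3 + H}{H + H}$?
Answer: $\frac{4}{9} \approx 0.44444$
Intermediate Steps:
$X{\left(C,M \right)} = - \frac{1}{3}$ ($X{\left(C,M \right)} = - \frac{1}{3} + 0 = - \frac{1}{3}$)
$T{\left(H \right)} = \frac{3 + H}{2 H}$
$d{\left(s \right)} = - \frac{1}{3}$
$\left(T{\left(3 \right)} + d{\left(-1 \right)}\right)^{2} = \left(\frac{3 + 3}{2 \cdot 3} - \frac{1}{3}\right)^{2} = \left(\frac{1}{2} \cdot \frac{1}{3} \cdot 6 - \frac{1}{3}\right)^{2} = \left(1 - \frac{1}{3}\right)^{2} = \left(\frac{2}{3}\right)^{2} = \frac{4}{9}$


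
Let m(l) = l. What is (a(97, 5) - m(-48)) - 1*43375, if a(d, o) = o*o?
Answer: -43302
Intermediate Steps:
a(d, o) = o²
(a(97, 5) - m(-48)) - 1*43375 = (5² - 1*(-48)) - 1*43375 = (25 + 48) - 43375 = 73 - 43375 = -43302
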